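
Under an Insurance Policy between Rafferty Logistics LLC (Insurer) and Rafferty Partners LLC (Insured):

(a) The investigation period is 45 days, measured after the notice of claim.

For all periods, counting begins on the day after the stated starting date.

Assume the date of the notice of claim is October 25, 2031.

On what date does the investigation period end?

December 9, 2031

The last day of the investigation period: 45 calendar days after October 25, 2031 is December 9, 2031.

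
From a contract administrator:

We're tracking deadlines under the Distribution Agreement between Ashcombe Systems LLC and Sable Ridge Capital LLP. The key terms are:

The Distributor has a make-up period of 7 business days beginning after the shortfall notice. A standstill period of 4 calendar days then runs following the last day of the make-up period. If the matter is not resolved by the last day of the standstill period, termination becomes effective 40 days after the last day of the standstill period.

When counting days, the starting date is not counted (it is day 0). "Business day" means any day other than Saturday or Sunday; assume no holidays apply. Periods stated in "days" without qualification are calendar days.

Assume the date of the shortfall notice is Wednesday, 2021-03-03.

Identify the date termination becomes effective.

2021-04-25

From Wednesday, 2021-03-03, 7 business days (Mar 4, Mar 5, Mar 8, Mar 9, Mar 10, Mar 11, Mar 12, skipping weekends) brings us to Friday, 2021-03-12, which is the last day of the make-up period.
The last day of the standstill period: 4 calendar days after 2021-03-12 is 2021-03-16.
The date termination becomes effective: 40 calendar days after 2021-03-16 is 2021-04-25.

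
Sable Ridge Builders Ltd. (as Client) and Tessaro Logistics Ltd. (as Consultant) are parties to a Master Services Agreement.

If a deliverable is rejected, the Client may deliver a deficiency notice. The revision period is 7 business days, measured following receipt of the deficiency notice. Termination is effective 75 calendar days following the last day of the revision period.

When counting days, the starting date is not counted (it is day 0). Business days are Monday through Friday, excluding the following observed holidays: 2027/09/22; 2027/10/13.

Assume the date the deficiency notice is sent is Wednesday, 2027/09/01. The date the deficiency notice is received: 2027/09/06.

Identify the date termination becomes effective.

The last day of the revision period: 7 business days after Monday, 2027/09/06, skipping weekends — Sep 7, Sep 8, Sep 9, Sep 10, Sep 13, Sep 14, Sep 15 — lands on Wednesday, 2027/09/15.
The date termination becomes effective: 2027/09/15 + 75 days = 2027/11/29.

2027/11/29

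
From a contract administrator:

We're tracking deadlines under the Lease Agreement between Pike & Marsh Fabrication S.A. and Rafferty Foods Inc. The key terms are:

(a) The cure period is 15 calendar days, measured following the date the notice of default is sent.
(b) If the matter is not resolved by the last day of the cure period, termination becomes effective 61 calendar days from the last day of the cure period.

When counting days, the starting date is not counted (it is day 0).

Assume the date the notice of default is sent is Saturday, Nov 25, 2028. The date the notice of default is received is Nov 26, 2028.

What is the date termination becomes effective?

Feb 9, 2029

The last day of the cure period: Nov 25, 2028 + 15 days = Dec 10, 2028.
The date termination becomes effective: Dec 10, 2028 + 61 days = Feb 9, 2029.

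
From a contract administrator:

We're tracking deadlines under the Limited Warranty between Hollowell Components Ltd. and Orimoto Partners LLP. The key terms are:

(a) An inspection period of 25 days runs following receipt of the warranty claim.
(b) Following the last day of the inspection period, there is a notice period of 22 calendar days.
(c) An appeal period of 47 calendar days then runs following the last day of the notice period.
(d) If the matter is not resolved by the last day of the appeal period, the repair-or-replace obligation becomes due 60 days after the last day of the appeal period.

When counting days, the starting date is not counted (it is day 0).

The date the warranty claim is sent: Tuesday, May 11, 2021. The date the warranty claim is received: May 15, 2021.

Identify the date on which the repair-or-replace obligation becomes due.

The last day of the inspection period: May 15, 2021 + 25 days = Jun 9, 2021.
The last day of the notice period: 22 calendar days after Jun 9, 2021 is Jul 1, 2021.
Adding 47 calendar days to Jul 1, 2021 gives Aug 17, 2021, which is the last day of the appeal period.
The date on which the repair-or-replace obligation becomes due: Aug 17, 2021 + 60 days = Oct 16, 2021.

Oct 16, 2021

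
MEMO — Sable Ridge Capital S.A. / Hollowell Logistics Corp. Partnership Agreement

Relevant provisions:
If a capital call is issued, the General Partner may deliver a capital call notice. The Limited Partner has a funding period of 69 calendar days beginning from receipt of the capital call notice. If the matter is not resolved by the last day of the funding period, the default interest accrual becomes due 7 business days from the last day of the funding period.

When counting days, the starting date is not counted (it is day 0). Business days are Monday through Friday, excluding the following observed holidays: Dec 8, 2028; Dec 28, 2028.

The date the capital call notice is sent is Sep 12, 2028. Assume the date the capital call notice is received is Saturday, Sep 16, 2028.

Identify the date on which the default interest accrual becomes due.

Adding 69 calendar days to Sep 16, 2028 gives Nov 24, 2028, which is the last day of the funding period.
From Friday, Nov 24, 2028, 7 business days (Nov 27, Nov 28, Nov 29, Nov 30, Dec 1, Dec 4, Dec 5, skipping weekends) brings us to Tuesday, Dec 5, 2028, which is the date on which the default interest accrual becomes due.

Dec 5, 2028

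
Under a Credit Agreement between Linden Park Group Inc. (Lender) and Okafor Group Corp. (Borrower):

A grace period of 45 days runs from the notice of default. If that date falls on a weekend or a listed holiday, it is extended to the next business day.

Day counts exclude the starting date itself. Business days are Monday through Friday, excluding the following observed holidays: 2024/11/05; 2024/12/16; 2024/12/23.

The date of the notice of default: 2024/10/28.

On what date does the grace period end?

Adding 45 calendar days to 2024/10/28 gives 2024/12/12, which is the last day of the grace period. 2024/12/12 is a Thursday and is not a listed holiday, so no roll-forward applies.

2024/12/12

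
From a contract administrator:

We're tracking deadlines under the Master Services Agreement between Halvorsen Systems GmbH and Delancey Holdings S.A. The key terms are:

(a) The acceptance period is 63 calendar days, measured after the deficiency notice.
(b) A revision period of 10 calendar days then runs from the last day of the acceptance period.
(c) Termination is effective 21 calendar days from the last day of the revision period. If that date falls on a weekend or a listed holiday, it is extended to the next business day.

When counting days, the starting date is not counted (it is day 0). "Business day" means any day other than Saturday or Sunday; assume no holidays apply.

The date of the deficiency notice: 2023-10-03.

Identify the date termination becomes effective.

2024-01-05

The last day of the acceptance period: 63 calendar days after 2023-10-03 is 2023-12-05.
The last day of the revision period: 10 calendar days after 2023-12-05 is 2023-12-15.
Adding 21 calendar days to 2023-12-15 gives 2024-01-05, which is the date termination becomes effective. 2024-01-05 is a Friday, so no roll-forward applies.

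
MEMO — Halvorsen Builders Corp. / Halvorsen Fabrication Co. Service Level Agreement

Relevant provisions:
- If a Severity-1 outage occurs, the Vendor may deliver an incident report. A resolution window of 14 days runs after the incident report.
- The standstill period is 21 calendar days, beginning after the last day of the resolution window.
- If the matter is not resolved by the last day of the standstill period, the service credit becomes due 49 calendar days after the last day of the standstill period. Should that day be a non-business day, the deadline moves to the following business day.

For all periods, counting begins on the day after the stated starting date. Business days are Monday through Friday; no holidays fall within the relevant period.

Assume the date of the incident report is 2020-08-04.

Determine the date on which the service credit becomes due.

2020-10-27

The last day of the resolution window: 2020-08-04 + 14 days = 2020-08-18.
The last day of the standstill period: 2020-08-18 + 21 days = 2020-09-08.
The date on which the service credit becomes due: 2020-09-08 + 49 days = 2020-10-27. 2020-10-27 is a Tuesday, so no roll-forward applies.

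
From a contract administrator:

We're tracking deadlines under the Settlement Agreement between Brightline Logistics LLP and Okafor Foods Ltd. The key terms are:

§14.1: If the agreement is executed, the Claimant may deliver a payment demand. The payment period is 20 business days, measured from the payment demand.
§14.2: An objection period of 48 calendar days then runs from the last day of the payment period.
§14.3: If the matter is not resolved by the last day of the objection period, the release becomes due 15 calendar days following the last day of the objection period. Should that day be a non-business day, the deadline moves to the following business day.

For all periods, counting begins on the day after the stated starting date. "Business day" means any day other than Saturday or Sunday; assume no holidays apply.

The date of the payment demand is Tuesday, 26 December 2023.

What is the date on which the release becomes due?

From Tuesday, 26 December 2023, 20 business days (Dec 27, Dec 28, Dec 29, Jan 1, …, Jan 19, Jan 22, Jan 23, skipping weekends) brings us to Tuesday, 23 January 2024, which is the last day of the payment period.
Adding 48 calendar days to 23 January 2024 gives 11 March 2024, which is the last day of the objection period.
Adding 15 calendar days to 11 March 2024 gives 26 March 2024, which is the date on which the release becomes due. 26 March 2024 is a Tuesday, so no roll-forward applies.

26 March 2024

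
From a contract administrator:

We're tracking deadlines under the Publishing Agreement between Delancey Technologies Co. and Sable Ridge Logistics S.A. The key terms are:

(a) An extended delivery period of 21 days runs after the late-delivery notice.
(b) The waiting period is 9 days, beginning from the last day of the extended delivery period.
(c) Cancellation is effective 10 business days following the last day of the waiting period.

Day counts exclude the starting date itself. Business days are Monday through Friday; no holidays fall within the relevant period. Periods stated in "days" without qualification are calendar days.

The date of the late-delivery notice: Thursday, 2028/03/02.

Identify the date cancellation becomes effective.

Adding 21 calendar days to 2028/03/02 gives 2028/03/23, which is the last day of the extended delivery period.
The last day of the waiting period: 2028/03/23 + 9 days = 2028/04/01.
The date cancellation becomes effective: 10 business days after Saturday, 2028/04/01, skipping weekends — Apr 3, Apr 4, Apr 5, Apr 6, Apr 7, Apr 10, Apr 11, Apr 12, Apr 13, Apr 14 — lands on Friday, 2028/04/14.

2028/04/14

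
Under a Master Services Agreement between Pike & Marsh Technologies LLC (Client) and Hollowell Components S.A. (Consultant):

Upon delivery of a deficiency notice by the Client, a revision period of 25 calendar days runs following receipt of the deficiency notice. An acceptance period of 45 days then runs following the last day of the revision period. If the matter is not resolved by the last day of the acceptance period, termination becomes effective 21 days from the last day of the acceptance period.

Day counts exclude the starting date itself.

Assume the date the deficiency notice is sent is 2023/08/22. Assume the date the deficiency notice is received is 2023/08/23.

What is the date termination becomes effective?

The last day of the revision period: 2023/08/23 + 25 days = 2023/09/17.
The last day of the acceptance period: 2023/09/17 + 45 days = 2023/11/01.
The date termination becomes effective: 2023/11/01 + 21 days = 2023/11/22.

2023/11/22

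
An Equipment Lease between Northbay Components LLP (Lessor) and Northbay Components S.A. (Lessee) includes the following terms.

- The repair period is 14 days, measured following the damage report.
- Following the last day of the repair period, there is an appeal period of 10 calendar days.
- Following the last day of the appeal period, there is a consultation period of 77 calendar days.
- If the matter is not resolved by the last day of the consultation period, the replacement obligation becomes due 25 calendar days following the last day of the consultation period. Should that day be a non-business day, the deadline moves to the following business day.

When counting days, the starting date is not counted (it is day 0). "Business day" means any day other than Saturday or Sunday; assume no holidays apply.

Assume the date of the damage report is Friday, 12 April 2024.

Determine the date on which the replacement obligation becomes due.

The last day of the repair period: 14 calendar days after 12 April 2024 is 26 April 2024.
Adding 10 calendar days to 26 April 2024 gives 6 May 2024, which is the last day of the appeal period.
The last day of the consultation period: 6 May 2024 + 77 days = 22 July 2024.
The date on which the replacement obligation becomes due: 22 July 2024 + 25 days = 16 August 2024. 16 August 2024 is a Friday, so no roll-forward applies.

16 August 2024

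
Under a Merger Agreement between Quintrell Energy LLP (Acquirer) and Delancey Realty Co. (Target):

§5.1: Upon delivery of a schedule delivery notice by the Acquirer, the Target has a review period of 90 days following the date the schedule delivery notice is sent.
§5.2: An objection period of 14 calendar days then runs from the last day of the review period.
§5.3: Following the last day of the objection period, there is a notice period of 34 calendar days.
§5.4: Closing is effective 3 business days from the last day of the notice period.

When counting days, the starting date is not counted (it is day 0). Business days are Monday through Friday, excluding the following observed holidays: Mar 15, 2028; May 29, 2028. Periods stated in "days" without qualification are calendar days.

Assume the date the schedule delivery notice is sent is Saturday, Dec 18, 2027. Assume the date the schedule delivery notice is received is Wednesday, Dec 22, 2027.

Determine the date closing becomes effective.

Adding 90 calendar days to Dec 18, 2027 gives Mar 17, 2028, which is the last day of the review period.
The last day of the objection period: 14 calendar days after Mar 17, 2028 is Mar 31, 2028.
Adding 34 calendar days to Mar 31, 2028 gives May 4, 2028, which is the last day of the notice period.
The date closing becomes effective: 3 business days after Thursday, May 4, 2028, skipping weekends — May 5, May 8, May 9 — lands on Tuesday, May 9, 2028.

May 9, 2028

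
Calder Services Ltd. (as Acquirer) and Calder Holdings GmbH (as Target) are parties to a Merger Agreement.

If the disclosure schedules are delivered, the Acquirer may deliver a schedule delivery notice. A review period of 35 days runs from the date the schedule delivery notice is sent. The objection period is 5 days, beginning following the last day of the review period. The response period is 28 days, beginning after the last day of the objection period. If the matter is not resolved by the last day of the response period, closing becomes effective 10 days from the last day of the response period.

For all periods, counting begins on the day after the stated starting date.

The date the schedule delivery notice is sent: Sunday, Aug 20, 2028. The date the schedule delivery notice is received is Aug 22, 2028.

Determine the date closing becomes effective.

Nov 6, 2028

The last day of the review period: 35 calendar days after Aug 20, 2028 is Sep 24, 2028.
The last day of the objection period: 5 calendar days after Sep 24, 2028 is Sep 29, 2028.
The last day of the response period: Sep 29, 2028 + 28 days = Oct 27, 2028.
The date closing becomes effective: 10 calendar days after Oct 27, 2028 is Nov 6, 2028.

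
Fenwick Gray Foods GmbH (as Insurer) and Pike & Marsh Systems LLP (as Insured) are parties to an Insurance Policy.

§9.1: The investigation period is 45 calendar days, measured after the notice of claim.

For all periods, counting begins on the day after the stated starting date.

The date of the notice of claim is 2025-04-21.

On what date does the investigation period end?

The last day of the investigation period: 45 calendar days after 2025-04-21 is 2025-06-05.

2025-06-05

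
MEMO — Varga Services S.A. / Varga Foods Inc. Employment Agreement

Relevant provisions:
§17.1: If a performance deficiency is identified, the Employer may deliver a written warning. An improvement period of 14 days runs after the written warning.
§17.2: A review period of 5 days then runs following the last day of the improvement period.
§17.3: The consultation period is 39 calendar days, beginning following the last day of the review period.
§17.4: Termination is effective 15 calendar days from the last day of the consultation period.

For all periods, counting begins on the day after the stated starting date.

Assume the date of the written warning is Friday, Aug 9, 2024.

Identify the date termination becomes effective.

Oct 21, 2024

The last day of the improvement period: Aug 9, 2024 + 14 days = Aug 23, 2024.
The last day of the review period: 5 calendar days after Aug 23, 2024 is Aug 28, 2024.
The last day of the consultation period: 39 calendar days after Aug 28, 2024 is Oct 6, 2024.
The date termination becomes effective: 15 calendar days after Oct 6, 2024 is Oct 21, 2024.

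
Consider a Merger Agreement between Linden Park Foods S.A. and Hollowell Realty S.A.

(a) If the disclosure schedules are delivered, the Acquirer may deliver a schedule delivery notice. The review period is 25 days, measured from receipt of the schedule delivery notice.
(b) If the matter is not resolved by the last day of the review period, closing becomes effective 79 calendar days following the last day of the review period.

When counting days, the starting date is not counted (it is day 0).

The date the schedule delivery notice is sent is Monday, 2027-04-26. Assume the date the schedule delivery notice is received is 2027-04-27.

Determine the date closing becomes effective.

2027-08-09

The last day of the review period: 2027-04-27 + 25 days = 2027-05-22.
The date closing becomes effective: 2027-05-22 + 79 days = 2027-08-09.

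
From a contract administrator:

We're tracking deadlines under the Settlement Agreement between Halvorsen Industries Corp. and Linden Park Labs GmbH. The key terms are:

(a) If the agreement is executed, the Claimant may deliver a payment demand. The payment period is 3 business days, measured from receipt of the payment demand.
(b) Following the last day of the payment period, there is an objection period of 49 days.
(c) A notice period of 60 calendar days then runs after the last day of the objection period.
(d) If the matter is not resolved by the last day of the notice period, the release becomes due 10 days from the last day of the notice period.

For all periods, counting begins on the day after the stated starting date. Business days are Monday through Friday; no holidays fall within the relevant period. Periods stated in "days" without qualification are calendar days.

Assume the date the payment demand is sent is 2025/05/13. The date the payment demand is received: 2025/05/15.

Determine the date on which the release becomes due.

2025/09/16

The last day of the payment period: 3 business days after Thursday, 2025/05/15, skipping weekends — May 16, May 19, May 20 — lands on Tuesday, 2025/05/20.
Adding 49 calendar days to 2025/05/20 gives 2025/07/08, which is the last day of the objection period.
The last day of the notice period: 2025/07/08 + 60 days = 2025/09/06.
The date on which the release becomes due: 2025/09/06 + 10 days = 2025/09/16.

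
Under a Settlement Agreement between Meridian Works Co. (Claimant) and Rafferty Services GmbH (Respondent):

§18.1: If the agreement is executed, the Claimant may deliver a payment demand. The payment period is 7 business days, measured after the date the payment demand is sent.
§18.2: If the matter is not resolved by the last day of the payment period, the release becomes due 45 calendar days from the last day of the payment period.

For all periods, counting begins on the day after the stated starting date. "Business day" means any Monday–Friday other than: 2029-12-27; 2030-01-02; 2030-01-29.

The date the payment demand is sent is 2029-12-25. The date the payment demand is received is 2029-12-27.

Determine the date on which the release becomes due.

2030-02-21

The last day of the payment period: counting 7 business days from Tuesday, 2029-12-25 (Dec 26, Dec 28, Dec 31, Jan 1, Jan 3, Jan 4, Jan 7, skipping weekends and the listed holidays on Dec 27, Jan 2) reaches Monday, 2030-01-07.
The date on which the release becomes due: 45 calendar days after 2030-01-07 is 2030-02-21.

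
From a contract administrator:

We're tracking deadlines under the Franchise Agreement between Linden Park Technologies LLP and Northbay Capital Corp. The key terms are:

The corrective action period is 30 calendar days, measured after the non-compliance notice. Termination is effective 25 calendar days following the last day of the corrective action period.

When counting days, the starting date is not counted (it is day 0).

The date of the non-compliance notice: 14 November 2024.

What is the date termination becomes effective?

8 January 2025

The last day of the corrective action period: 14 November 2024 + 30 days = 14 December 2024.
Adding 25 calendar days to 14 December 2024 gives 8 January 2025, which is the date termination becomes effective.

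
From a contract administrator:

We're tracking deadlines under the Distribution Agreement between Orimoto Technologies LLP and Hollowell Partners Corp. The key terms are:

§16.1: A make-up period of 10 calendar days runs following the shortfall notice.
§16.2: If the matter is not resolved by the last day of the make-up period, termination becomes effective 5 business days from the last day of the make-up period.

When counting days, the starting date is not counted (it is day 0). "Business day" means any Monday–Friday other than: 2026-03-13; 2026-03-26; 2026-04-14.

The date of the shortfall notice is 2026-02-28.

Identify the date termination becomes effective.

The last day of the make-up period: 10 calendar days after 2026-02-28 is 2026-03-10.
The date termination becomes effective: counting 5 business days from Tuesday, 2026-03-10 (Mar 11, Mar 12, Mar 16, Mar 17, Mar 18, skipping weekends and the listed holiday on Mar 13) reaches Wednesday, 2026-03-18.

2026-03-18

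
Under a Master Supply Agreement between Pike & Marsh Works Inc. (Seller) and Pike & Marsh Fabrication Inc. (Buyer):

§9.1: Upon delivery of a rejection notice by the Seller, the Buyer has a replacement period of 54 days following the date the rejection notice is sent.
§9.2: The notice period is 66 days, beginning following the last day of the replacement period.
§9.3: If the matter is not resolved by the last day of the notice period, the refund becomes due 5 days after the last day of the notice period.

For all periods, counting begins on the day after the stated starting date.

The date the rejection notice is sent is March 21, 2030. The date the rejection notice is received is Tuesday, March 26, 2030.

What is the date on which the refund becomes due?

July 24, 2030

The last day of the replacement period: 54 calendar days after March 21, 2030 is May 14, 2030.
The last day of the notice period: 66 calendar days after May 14, 2030 is July 19, 2030.
The date on which the refund becomes due: 5 calendar days after July 19, 2030 is July 24, 2030.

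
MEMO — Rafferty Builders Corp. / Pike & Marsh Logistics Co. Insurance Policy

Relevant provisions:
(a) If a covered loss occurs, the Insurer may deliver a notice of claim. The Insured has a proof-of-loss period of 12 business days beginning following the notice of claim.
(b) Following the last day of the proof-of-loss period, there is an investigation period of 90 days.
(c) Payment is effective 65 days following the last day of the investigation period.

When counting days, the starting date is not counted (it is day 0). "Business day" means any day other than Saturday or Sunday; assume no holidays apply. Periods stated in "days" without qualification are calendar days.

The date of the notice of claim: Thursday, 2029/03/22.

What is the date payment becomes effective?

2029/09/11

From Thursday, 2029/03/22, 12 business days (Mar 23, Mar 26, Mar 27, Mar 28, …, Apr 5, Apr 6, Apr 9, skipping weekends) brings us to Monday, 2029/04/09, which is the last day of the proof-of-loss period.
Adding 90 calendar days to 2029/04/09 gives 2029/07/08, which is the last day of the investigation period.
The date payment becomes effective: 2029/07/08 + 65 days = 2029/09/11.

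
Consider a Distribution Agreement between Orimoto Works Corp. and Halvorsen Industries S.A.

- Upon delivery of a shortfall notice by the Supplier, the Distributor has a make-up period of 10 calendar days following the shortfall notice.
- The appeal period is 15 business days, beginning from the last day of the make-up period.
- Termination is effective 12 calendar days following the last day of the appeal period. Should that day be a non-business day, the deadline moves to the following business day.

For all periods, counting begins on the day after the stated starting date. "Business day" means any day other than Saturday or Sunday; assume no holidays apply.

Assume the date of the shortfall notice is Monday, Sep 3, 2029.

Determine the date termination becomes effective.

The last day of the make-up period: 10 calendar days after Sep 3, 2029 is Sep 13, 2029.
From Thursday, Sep 13, 2029, 15 business days (Sep 14, Sep 17, Sep 18, Sep 19, …, Oct 2, Oct 3, Oct 4, skipping weekends) brings us to Thursday, Oct 4, 2029, which is the last day of the appeal period.
The date termination becomes effective: Oct 4, 2029 + 12 days = Oct 16, 2029. Oct 16, 2029 is a Tuesday, so no roll-forward applies.

Oct 16, 2029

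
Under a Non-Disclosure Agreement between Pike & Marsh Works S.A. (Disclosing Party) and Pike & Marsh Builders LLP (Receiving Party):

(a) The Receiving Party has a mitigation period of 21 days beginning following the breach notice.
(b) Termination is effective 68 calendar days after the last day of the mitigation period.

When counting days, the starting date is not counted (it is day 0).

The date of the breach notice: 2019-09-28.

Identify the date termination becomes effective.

2019-12-26

The last day of the mitigation period: 2019-09-28 + 21 days = 2019-10-19.
The date termination becomes effective: 2019-10-19 + 68 days = 2019-12-26.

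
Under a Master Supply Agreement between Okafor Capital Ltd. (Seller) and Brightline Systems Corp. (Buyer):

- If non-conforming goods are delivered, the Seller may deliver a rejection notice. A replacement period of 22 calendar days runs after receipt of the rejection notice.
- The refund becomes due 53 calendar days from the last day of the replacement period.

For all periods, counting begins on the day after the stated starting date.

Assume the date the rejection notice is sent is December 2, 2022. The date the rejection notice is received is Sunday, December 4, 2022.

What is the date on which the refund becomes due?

The last day of the replacement period: December 4, 2022 + 22 days = December 26, 2022.
The date on which the refund becomes due: December 26, 2022 + 53 days = February 17, 2023.

February 17, 2023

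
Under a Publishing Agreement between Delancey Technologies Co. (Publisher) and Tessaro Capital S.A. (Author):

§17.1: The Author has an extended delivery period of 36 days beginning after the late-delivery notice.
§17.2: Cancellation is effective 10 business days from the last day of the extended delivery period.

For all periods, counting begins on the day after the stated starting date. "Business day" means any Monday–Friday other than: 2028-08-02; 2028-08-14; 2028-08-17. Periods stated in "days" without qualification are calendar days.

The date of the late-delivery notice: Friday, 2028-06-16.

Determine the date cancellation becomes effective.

Adding 36 calendar days to 2028-06-16 gives 2028-07-22, which is the last day of the extended delivery period.
From Saturday, 2028-07-22, 10 business days (Jul 24, Jul 25, Jul 26, Jul 27, Jul 28, Jul 31, Aug 1, Aug 3, Aug 4, Aug 7, skipping weekends and the listed holiday on Aug 2) brings us to Monday, 2028-08-07, which is the date cancellation becomes effective.

2028-08-07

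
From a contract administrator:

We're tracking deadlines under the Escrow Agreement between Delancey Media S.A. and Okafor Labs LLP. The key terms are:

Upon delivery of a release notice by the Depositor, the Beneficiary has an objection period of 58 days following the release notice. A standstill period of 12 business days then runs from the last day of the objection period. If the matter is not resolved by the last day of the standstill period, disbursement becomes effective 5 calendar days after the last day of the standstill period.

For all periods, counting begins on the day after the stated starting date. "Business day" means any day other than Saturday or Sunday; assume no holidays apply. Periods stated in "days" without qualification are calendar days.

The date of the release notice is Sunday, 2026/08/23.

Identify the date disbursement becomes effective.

The last day of the objection period: 2026/08/23 + 58 days = 2026/10/20.
The last day of the standstill period: counting 12 business days from Tuesday, 2026/10/20 (Oct 21, Oct 22, Oct 23, Oct 26, …, Nov 3, Nov 4, Nov 5, skipping weekends) reaches Thursday, 2026/11/05.
The date disbursement becomes effective: 2026/11/05 + 5 days = 2026/11/10.

2026/11/10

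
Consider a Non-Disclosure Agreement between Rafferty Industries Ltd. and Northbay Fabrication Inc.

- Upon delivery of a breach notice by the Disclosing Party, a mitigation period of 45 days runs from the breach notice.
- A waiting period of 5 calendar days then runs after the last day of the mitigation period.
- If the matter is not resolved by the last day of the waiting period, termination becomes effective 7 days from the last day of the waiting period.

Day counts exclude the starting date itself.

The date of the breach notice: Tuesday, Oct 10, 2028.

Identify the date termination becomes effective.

Dec 6, 2028

The last day of the mitigation period: Oct 10, 2028 + 45 days = Nov 24, 2028.
The last day of the waiting period: Nov 24, 2028 + 5 days = Nov 29, 2028.
Adding 7 calendar days to Nov 29, 2028 gives Dec 6, 2028, which is the date termination becomes effective.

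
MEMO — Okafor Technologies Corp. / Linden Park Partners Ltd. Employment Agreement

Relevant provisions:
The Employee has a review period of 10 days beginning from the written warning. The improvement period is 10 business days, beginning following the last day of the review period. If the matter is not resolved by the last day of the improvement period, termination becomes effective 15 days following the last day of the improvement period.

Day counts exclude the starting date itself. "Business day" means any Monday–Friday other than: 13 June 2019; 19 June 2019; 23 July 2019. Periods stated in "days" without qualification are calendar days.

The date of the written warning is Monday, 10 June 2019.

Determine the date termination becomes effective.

19 July 2019

The last day of the review period: 10 calendar days after 10 June 2019 is 20 June 2019.
The last day of the improvement period: counting 10 business days from Thursday, 20 June 2019 (Jun 21, Jun 24, Jun 25, Jun 26, Jun 27, Jun 28, Jul 1, Jul 2, Jul 3, Jul 4, skipping weekends) reaches Thursday, 4 July 2019.
The date termination becomes effective: 4 July 2019 + 15 days = 19 July 2019.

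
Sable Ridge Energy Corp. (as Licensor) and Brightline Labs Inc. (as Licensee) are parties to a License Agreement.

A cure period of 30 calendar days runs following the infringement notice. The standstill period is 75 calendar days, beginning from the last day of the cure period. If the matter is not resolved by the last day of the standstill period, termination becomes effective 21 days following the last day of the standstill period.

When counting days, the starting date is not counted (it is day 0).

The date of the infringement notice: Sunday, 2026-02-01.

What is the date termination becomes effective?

Adding 30 calendar days to 2026-02-01 gives 2026-03-03, which is the last day of the cure period.
The last day of the standstill period: 2026-03-03 + 75 days = 2026-05-17.
The date termination becomes effective: 21 calendar days after 2026-05-17 is 2026-06-07.

2026-06-07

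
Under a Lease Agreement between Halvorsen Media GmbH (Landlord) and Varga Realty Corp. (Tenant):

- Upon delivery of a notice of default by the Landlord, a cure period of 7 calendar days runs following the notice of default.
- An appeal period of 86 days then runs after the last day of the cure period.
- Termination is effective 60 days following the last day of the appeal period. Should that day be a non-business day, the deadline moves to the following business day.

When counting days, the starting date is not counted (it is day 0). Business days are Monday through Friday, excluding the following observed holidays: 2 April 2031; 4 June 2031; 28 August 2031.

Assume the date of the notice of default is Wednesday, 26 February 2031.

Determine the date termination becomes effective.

29 July 2031

The last day of the cure period: 7 calendar days after 26 February 2031 is 5 March 2031.
Adding 86 calendar days to 5 March 2031 gives 30 May 2031, which is the last day of the appeal period.
The date termination becomes effective: 60 calendar days after 30 May 2031 is 29 July 2031. 29 July 2031 is a Tuesday and is not a listed holiday, so no roll-forward applies.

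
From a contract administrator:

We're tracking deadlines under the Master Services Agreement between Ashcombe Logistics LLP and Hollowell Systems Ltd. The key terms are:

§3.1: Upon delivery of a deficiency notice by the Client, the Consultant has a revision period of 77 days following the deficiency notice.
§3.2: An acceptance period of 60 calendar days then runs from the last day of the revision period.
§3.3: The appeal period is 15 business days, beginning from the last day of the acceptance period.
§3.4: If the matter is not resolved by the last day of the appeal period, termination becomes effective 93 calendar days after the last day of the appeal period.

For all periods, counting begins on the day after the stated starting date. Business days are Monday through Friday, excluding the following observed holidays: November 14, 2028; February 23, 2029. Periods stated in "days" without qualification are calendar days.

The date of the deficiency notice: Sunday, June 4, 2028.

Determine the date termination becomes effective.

February 10, 2029

The last day of the revision period: June 4, 2028 + 77 days = August 20, 2028.
Adding 60 calendar days to August 20, 2028 gives October 19, 2028, which is the last day of the acceptance period.
From Thursday, October 19, 2028, 15 business days (Oct 20, Oct 23, Oct 24, Oct 25, …, Nov 7, Nov 8, Nov 9, skipping weekends) brings us to Thursday, November 9, 2028, which is the last day of the appeal period.
Adding 93 calendar days to November 9, 2028 gives February 10, 2029, which is the date termination becomes effective.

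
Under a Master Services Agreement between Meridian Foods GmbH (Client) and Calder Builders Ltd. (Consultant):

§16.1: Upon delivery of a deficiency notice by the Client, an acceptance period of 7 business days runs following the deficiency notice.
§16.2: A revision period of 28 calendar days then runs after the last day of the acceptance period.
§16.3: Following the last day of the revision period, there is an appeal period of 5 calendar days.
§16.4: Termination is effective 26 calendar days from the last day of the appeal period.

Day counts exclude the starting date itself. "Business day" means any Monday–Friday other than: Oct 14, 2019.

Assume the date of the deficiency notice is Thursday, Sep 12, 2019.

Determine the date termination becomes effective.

Nov 21, 2019

From Thursday, Sep 12, 2019, 7 business days (Sep 13, Sep 16, Sep 17, Sep 18, Sep 19, Sep 20, Sep 23, skipping weekends) brings us to Monday, Sep 23, 2019, which is the last day of the acceptance period.
The last day of the revision period: 28 calendar days after Sep 23, 2019 is Oct 21, 2019.
The last day of the appeal period: 5 calendar days after Oct 21, 2019 is Oct 26, 2019.
The date termination becomes effective: Oct 26, 2019 + 26 days = Nov 21, 2019.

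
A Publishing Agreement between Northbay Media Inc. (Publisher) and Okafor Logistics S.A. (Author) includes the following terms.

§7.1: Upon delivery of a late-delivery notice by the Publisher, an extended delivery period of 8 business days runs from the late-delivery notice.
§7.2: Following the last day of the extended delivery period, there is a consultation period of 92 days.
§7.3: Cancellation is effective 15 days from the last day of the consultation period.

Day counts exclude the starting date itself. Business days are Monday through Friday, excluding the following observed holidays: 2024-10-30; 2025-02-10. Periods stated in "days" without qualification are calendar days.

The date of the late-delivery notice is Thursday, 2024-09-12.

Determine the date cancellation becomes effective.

From Thursday, 2024-09-12, 8 business days (Sep 13, Sep 16, Sep 17, Sep 18, Sep 19, Sep 20, Sep 23, Sep 24, skipping weekends) brings us to Tuesday, 2024-09-24, which is the last day of the extended delivery period.
Adding 92 calendar days to 2024-09-24 gives 2024-12-25, which is the last day of the consultation period.
The date cancellation becomes effective: 15 calendar days after 2024-12-25 is 2025-01-09.

2025-01-09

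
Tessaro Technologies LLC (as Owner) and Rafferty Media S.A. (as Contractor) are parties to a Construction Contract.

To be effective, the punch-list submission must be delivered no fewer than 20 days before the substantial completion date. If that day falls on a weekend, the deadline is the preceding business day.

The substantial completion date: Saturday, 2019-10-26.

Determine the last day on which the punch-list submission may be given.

2019-10-04

Counting back 20 calendar days from 2019-10-26 gives 2019-10-06. That is a Sunday, so the deadline moves back to Friday, 2019-10-04.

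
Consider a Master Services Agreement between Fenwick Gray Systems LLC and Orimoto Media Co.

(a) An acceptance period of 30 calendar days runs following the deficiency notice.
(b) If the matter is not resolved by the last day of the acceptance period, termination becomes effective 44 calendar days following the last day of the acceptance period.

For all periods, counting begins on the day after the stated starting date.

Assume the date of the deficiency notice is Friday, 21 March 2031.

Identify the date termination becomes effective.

Adding 30 calendar days to 21 March 2031 gives 20 April 2031, which is the last day of the acceptance period.
The date termination becomes effective: 20 April 2031 + 44 days = 3 June 2031.

3 June 2031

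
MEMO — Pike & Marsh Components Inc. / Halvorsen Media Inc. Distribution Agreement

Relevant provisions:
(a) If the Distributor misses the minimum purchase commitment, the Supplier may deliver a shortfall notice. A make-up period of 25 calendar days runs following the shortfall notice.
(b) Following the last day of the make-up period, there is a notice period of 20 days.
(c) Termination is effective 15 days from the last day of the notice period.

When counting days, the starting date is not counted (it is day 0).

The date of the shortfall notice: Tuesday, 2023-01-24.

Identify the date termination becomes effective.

Adding 25 calendar days to 2023-01-24 gives 2023-02-18, which is the last day of the make-up period.
The last day of the notice period: 2023-02-18 + 20 days = 2023-03-10.
The date termination becomes effective: 2023-03-10 + 15 days = 2023-03-25.

2023-03-25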